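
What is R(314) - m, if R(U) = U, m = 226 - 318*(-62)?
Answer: -19628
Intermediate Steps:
m = 19942 (m = 226 + 19716 = 19942)
R(314) - m = 314 - 1*19942 = 314 - 19942 = -19628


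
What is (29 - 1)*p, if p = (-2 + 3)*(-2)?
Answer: -56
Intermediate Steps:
p = -2 (p = 1*(-2) = -2)
(29 - 1)*p = (29 - 1)*(-2) = 28*(-2) = -56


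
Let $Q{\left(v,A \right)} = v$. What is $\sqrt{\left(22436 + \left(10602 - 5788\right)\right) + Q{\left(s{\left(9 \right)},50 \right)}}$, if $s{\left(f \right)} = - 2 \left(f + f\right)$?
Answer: $\sqrt{27214} \approx 164.97$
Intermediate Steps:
$s{\left(f \right)} = - 4 f$ ($s{\left(f \right)} = - 2 \cdot 2 f = - 4 f$)
$\sqrt{\left(22436 + \left(10602 - 5788\right)\right) + Q{\left(s{\left(9 \right)},50 \right)}} = \sqrt{\left(22436 + \left(10602 - 5788\right)\right) - 36} = \sqrt{\left(22436 + 4814\right) - 36} = \sqrt{27250 - 36} = \sqrt{27214}$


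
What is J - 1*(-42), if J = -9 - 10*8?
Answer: -47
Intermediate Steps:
J = -89 (J = -9 - 80 = -89)
J - 1*(-42) = -89 - 1*(-42) = -89 + 42 = -47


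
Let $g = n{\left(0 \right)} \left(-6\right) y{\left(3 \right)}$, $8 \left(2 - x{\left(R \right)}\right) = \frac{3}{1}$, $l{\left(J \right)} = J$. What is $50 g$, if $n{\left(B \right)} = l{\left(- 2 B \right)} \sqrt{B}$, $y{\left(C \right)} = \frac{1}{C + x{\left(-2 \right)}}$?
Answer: $0$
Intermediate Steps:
$x{\left(R \right)} = \frac{13}{8}$ ($x{\left(R \right)} = 2 - \frac{3 \cdot 1^{-1}}{8} = 2 - \frac{3 \cdot 1}{8} = 2 - \frac{3}{8} = \frac{13}{8}$)
$y{\left(C \right)} = \frac{1}{\frac{13}{8} + C}$ ($y{\left(C \right)} = \frac{1}{C + \frac{13}{8}} = \frac{1}{\frac{13}{8} + C}$)
$n{\left(B \right)} = - 2 B^{\frac{3}{2}}$ ($n{\left(B \right)} = - 2 B \sqrt{B} = - 2 B^{\frac{3}{2}}$)
$g = 0$ ($g = - 2 \cdot 0^{\frac{3}{2}} \left(-6\right) \frac{8}{13 + 8 \cdot 3} = \left(-2\right) 0 \left(-6\right) \frac{8}{13 + 24} = 0 \left(-6\right) \frac{8}{37} = 0 \cdot 8 \cdot \frac{1}{37} = 0 \cdot \frac{8}{37} = 0$)
$50 g = 50 \cdot 0 = 0$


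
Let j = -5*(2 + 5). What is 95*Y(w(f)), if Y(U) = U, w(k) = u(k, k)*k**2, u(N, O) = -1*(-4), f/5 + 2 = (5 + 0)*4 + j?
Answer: 2745500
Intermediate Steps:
j = -35 (j = -5*7 = -35)
f = -85 (f = -10 + 5*((5 + 0)*4 - 35) = -10 + 5*(5*4 - 35) = -10 + 5*(20 - 35) = -10 + 5*(-15) = -10 - 75 = -85)
u(N, O) = 4
w(k) = 4*k**2
95*Y(w(f)) = 95*(4*(-85)**2) = 95*(4*7225) = 95*28900 = 2745500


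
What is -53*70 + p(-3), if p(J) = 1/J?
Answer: -11131/3 ≈ -3710.3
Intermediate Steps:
-53*70 + p(-3) = -53*70 + 1/(-3) = -3710 - ⅓ = -11131/3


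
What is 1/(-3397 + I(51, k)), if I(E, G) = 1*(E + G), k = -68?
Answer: -1/3414 ≈ -0.00029291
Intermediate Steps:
I(E, G) = E + G
1/(-3397 + I(51, k)) = 1/(-3397 + (51 - 68)) = 1/(-3397 - 17) = 1/(-3414) = -1/3414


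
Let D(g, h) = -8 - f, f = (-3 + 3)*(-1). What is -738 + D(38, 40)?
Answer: -746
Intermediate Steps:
f = 0 (f = 0*(-1) = 0)
D(g, h) = -8 (D(g, h) = -8 - 1*0 = -8 + 0 = -8)
-738 + D(38, 40) = -738 - 8 = -746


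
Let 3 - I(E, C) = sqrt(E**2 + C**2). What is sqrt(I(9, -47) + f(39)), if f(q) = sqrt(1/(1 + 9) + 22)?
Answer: sqrt(300 - 100*sqrt(2290) + 10*sqrt(2210))/10 ≈ 6.3366*I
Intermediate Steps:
I(E, C) = 3 - sqrt(C**2 + E**2) (I(E, C) = 3 - sqrt(E**2 + C**2) = 3 - sqrt(C**2 + E**2))
f(q) = sqrt(2210)/10 (f(q) = sqrt(1/10 + 22) = sqrt(221/10) = sqrt(2210)/10)
sqrt(I(9, -47) + f(39)) = sqrt((3 - sqrt((-47)**2 + 9**2)) + sqrt(2210)/10) = sqrt((3 - sqrt(2209 + 81)) + sqrt(2210)/10) = sqrt((3 - sqrt(2290)) + sqrt(2210)/10) = sqrt(3 - sqrt(2290) + sqrt(2210)/10)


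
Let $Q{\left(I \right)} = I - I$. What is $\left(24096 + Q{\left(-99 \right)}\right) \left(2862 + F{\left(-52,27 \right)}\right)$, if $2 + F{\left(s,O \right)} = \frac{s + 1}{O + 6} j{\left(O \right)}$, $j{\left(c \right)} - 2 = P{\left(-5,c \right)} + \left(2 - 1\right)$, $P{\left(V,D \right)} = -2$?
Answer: $\frac{757650528}{11} \approx 6.8877 \cdot 10^{7}$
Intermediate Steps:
$Q{\left(I \right)} = 0$
$j{\left(c \right)} = 1$ ($j{\left(c \right)} = 2 + \left(-2 + \left(2 - 1\right)\right) = 2 + \left(-2 + 1\right) = 2 - 1 = 1$)
$F{\left(s,O \right)} = -2 + \frac{1 + s}{6 + O}$ ($F{\left(s,O \right)} = -2 + \frac{s + 1}{O + 6} \cdot 1 = -2 + \frac{1 + s}{6 + O} 1 = -2 + \frac{1 + s}{6 + O}$)
$\left(24096 + Q{\left(-99 \right)}\right) \left(2862 + F{\left(-52,27 \right)}\right) = \left(24096 + 0\right) \left(2862 + \frac{-11 - 52 - 54}{6 + 27}\right) = 24096 \left(2862 + \frac{-11 - 52 - 54}{33}\right) = 24096 \left(2862 + \frac{1}{33} \left(-117\right)\right) = 24096 \left(2862 - \frac{39}{11}\right) = 24096 \cdot \frac{31443}{11} = \frac{757650528}{11}$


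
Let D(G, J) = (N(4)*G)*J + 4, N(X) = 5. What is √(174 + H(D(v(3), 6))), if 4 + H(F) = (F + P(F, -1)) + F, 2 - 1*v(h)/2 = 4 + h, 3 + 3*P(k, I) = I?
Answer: I*√3810/3 ≈ 20.575*I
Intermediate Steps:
P(k, I) = -1 + I/3
v(h) = -4 - 2*h (v(h) = 4 - 2*(4 + h) = 4 + (-8 - 2*h) = -4 - 2*h)
D(G, J) = 4 + 5*G*J (D(G, J) = (5*G)*J + 4 = 5*G*J + 4 = 4 + 5*G*J)
H(F) = -16/3 + 2*F (H(F) = -4 + ((F + (-1 + (⅓)*(-1))) + F) = -4 + ((F + (-1 - ⅓)) + F) = -4 + ((F - 4/3) + F) = -4 + ((-4/3 + F) + F) = -4 + (-4/3 + 2*F) = -16/3 + 2*F)
√(174 + H(D(v(3), 6))) = √(174 + (-16/3 + 2*(4 + 5*(-4 - 2*3)*6))) = √(174 + (-16/3 + 2*(4 + 5*(-4 - 6)*6))) = √(174 + (-16/3 + 2*(4 + 5*(-10)*6))) = √(174 + (-16/3 + 2*(4 - 300))) = √(174 + (-16/3 + 2*(-296))) = √(174 + (-16/3 - 592)) = √(174 - 1792/3) = √(-1270/3) = I*√3810/3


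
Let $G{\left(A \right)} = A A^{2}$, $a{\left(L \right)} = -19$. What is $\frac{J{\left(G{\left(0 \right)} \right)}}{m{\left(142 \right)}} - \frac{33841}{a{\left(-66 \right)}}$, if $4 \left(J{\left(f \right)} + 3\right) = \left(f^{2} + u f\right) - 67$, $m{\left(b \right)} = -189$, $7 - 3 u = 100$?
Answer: $\frac{25585297}{14364} \approx 1781.2$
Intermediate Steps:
$u = -31$ ($u = \frac{7}{3} - \frac{100}{3} = -31$)
$G{\left(A \right)} = A^{3}$
$J{\left(f \right)} = - \frac{79}{4} - \frac{31 f}{4} + \frac{f^{2}}{4}$ ($J{\left(f \right)} = -3 + \frac{\left(f^{2} - 31 f\right) - 67}{4} = -3 + \frac{-67 + f^{2} - 31 f}{4} = -3 - \left(\frac{67}{4} - \frac{f^{2}}{4} + \frac{31 f}{4}\right) = - \frac{79}{4} - \frac{31 f}{4} + \frac{f^{2}}{4}$)
$\frac{J{\left(G{\left(0 \right)} \right)}}{m{\left(142 \right)}} - \frac{33841}{a{\left(-66 \right)}} = \frac{- \frac{79}{4} - \frac{31 \cdot 0^{3}}{4} + \frac{\left(0^{3}\right)^{2}}{4}}{-189} - \frac{33841}{-19} = \left(- \frac{79}{4} - 0 + \frac{0^{2}}{4}\right) \left(- \frac{1}{189}\right) - - \frac{33841}{19} = \left(- \frac{79}{4} + 0 + \frac{1}{4} \cdot 0\right) \left(- \frac{1}{189}\right) + \frac{33841}{19} = \left(- \frac{79}{4} + 0 + 0\right) \left(- \frac{1}{189}\right) + \frac{33841}{19} = \left(- \frac{79}{4}\right) \left(- \frac{1}{189}\right) + \frac{33841}{19} = \frac{79}{756} + \frac{33841}{19} = \frac{25585297}{14364}$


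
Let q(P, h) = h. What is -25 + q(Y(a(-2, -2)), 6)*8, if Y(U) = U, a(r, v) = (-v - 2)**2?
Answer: 23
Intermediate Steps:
a(r, v) = (-2 - v)**2
-25 + q(Y(a(-2, -2)), 6)*8 = -25 + 6*8 = -25 + 48 = 23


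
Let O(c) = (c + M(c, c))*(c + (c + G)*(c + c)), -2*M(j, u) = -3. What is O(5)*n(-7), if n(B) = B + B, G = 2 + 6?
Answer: -12285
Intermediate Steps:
M(j, u) = 3/2 (M(j, u) = -1/2*(-3) = 3/2)
G = 8
n(B) = 2*B
O(c) = (3/2 + c)*(c + 2*c*(8 + c)) (O(c) = (c + 3/2)*(c + (c + 8)*(c + c)) = (3/2 + c)*(c + (8 + c)*(2*c)) = (3/2 + c)*(c + 2*c*(8 + c)))
O(5)*n(-7) = ((1/2)*5*(51 + 4*5**2 + 40*5))*(2*(-7)) = ((1/2)*5*(51 + 4*25 + 200))*(-14) = ((1/2)*5*(51 + 100 + 200))*(-14) = ((1/2)*5*351)*(-14) = (1755/2)*(-14) = -12285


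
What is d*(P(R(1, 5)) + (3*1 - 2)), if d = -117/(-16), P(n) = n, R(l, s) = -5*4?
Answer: -2223/16 ≈ -138.94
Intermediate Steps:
R(l, s) = -20
d = 117/16 (d = -117*(-1/16) = 117/16 ≈ 7.3125)
d*(P(R(1, 5)) + (3*1 - 2)) = 117*(-20 + (3*1 - 2))/16 = 117*(-20 + (3 - 2))/16 = 117*(-20 + 1)/16 = (117/16)*(-19) = -2223/16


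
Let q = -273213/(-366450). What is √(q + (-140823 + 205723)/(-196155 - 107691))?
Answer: √7327952852461096674/3711478890 ≈ 0.72936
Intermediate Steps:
q = 91071/122150 (q = -273213*(-1/366450) = 91071/122150 ≈ 0.74557)
√(q + (-140823 + 205723)/(-196155 - 107691)) = √(91071/122150 + (-140823 + 205723)/(-196155 - 107691)) = √(91071/122150 + 64900/(-303846)) = √(91071/122150 + 64900*(-1/303846)) = √(91071/122150 - 32450/151923) = √(9872012033/18557394450) = √7327952852461096674/3711478890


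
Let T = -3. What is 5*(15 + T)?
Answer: 60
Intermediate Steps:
5*(15 + T) = 5*(15 - 3) = 5*12 = 60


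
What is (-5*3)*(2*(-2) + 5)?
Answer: -15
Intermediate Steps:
(-5*3)*(2*(-2) + 5) = -15*(-4 + 5) = -15*1 = -15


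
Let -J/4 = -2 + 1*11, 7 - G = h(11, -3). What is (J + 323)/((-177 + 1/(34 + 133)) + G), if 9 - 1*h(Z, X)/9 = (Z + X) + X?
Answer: -47929/34401 ≈ -1.3932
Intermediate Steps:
h(Z, X) = 81 - 18*X - 9*Z (h(Z, X) = 81 - 9*((Z + X) + X) = 81 - 9*((X + Z) + X) = 81 - 9*(Z + 2*X) = 81 + (-18*X - 9*Z) = 81 - 18*X - 9*Z)
G = -29 (G = 7 - (81 - 18*(-3) - 9*11) = 7 - (81 + 54 - 99) = 7 - 1*36 = 7 - 36 = -29)
J = -36 (J = -4*(-2 + 1*11) = -4*(-2 + 11) = -4*9 = -36)
(J + 323)/((-177 + 1/(34 + 133)) + G) = (-36 + 323)/((-177 + 1/(34 + 133)) - 29) = 287/((-177 + 1/167) - 29) = 287/(-29558/167 - 29) = 287/(-34401/167) = 287*(-167/34401) = -47929/34401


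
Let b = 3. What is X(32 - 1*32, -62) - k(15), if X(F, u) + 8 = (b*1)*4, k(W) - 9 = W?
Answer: -20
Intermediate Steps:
k(W) = 9 + W
X(F, u) = 4 (X(F, u) = -8 + (3*1)*4 = -8 + 3*4 = -8 + 12 = 4)
X(32 - 1*32, -62) - k(15) = 4 - (9 + 15) = 4 - 1*24 = 4 - 24 = -20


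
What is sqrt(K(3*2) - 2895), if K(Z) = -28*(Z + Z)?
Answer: 3*I*sqrt(359) ≈ 56.842*I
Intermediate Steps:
K(Z) = -56*Z
sqrt(K(3*2) - 2895) = sqrt(-168*2 - 2895) = sqrt(-56*6 - 2895) = sqrt(-336 - 2895) = sqrt(-3231) = 3*I*sqrt(359)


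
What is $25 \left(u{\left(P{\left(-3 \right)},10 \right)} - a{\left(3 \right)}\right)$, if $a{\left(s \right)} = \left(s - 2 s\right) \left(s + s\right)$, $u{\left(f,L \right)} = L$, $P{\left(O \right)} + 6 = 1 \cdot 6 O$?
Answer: $700$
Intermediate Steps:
$P{\left(O \right)} = -6 + 6 O$ ($P{\left(O \right)} = -6 + 1 \cdot 6 O = -6 + 6 O$)
$a{\left(s \right)} = - 2 s^{2}$ ($a{\left(s \right)} = - s 2 s = - 2 s^{2}$)
$25 \left(u{\left(P{\left(-3 \right)},10 \right)} - a{\left(3 \right)}\right) = 25 \left(10 - - 2 \cdot 3^{2}\right) = 25 \left(10 - \left(-2\right) 9\right) = 25 \left(10 - -18\right) = 25 \left(10 + 18\right) = 25 \cdot 28 = 700$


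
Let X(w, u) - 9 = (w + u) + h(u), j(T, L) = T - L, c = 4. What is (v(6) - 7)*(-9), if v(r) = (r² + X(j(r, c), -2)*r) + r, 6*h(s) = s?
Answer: -783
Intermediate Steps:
h(s) = s/6
X(w, u) = 9 + w + 7*u/6 (X(w, u) = 9 + ((w + u) + u/6) = 9 + ((u + w) + u/6) = 9 + (w + 7*u/6) = 9 + w + 7*u/6)
v(r) = r + r² + r*(8/3 + r) (v(r) = (r² + (9 + (r - 1*4) + (7/6)*(-2))*r) + r = (r² + (9 + (r - 4) - 7/3)*r) + r = (r² + (9 + (-4 + r) - 7/3)*r) + r = (r² + (8/3 + r)*r) + r = (r² + r*(8/3 + r)) + r = r + r² + r*(8/3 + r))
(v(6) - 7)*(-9) = ((⅓)*6*(11 + 6*6) - 7)*(-9) = ((⅓)*6*(11 + 36) - 7)*(-9) = ((⅓)*6*47 - 7)*(-9) = (94 - 7)*(-9) = 87*(-9) = -783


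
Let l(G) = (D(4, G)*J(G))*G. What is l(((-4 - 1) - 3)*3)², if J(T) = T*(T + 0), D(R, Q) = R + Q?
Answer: 76441190400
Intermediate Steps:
D(R, Q) = Q + R
J(T) = T² (J(T) = T*T = T²)
l(G) = G³*(4 + G) (l(G) = ((G + 4)*G²)*G = ((4 + G)*G²)*G = (G²*(4 + G))*G = G³*(4 + G))
l(((-4 - 1) - 3)*3)² = ((((-4 - 1) - 3)*3)³*(4 + ((-4 - 1) - 3)*3))² = (((-5 - 3)*3)³*(4 + (-5 - 3)*3))² = ((-8*3)³*(4 - 8*3))² = ((-24)³*(4 - 24))² = (-13824*(-20))² = 276480² = 76441190400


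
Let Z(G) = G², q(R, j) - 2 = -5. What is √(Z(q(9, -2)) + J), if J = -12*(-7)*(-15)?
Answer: 3*I*√139 ≈ 35.37*I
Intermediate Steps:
q(R, j) = -3 (q(R, j) = 2 - 5 = -3)
J = -1260 (J = 84*(-15) = -1260)
√(Z(q(9, -2)) + J) = √((-3)² - 1260) = √(9 - 1260) = √(-1251) = 3*I*√139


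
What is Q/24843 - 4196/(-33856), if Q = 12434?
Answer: 131301683/210271152 ≈ 0.62444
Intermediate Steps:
Q/24843 - 4196/(-33856) = 12434/24843 - 4196/(-33856) = 12434*(1/24843) - 4196*(-1/33856) = 12434/24843 + 1049/8464 = 131301683/210271152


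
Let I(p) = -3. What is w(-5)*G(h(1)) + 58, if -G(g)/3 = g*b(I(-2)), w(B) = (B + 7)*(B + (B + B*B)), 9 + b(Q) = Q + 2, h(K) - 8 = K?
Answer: 8158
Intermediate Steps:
h(K) = 8 + K
b(Q) = -7 + Q (b(Q) = -9 + (Q + 2) = -9 + (2 + Q) = -7 + Q)
w(B) = (7 + B)*(B**2 + 2*B) (w(B) = (7 + B)*(B + (B + B**2)) = (7 + B)*(B**2 + 2*B))
G(g) = 30*g (G(g) = -3*g*(-7 - 3) = -3*g*(-10) = -(-30)*g = 30*g)
w(-5)*G(h(1)) + 58 = (-5*(14 + (-5)**2 + 9*(-5)))*(30*(8 + 1)) + 58 = (-5*(14 + 25 - 45))*(30*9) + 58 = -5*(-6)*270 + 58 = 30*270 + 58 = 8100 + 58 = 8158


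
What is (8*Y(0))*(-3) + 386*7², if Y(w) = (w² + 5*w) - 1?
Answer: 18938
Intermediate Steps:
Y(w) = -1 + w² + 5*w
(8*Y(0))*(-3) + 386*7² = (8*(-1 + 0² + 5*0))*(-3) + 386*7² = (8*(-1 + 0 + 0))*(-3) + 386*49 = (8*(-1))*(-3) + 18914 = -8*(-3) + 18914 = 24 + 18914 = 18938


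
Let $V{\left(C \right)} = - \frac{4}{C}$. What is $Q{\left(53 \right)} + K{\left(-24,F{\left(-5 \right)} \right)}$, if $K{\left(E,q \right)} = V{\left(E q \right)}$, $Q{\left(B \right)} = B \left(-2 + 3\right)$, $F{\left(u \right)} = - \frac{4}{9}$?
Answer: $\frac{421}{8} \approx 52.625$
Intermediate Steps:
$F{\left(u \right)} = - \frac{4}{9}$ ($F{\left(u \right)} = \left(-4\right) \frac{1}{9} = - \frac{4}{9}$)
$Q{\left(B \right)} = B$ ($Q{\left(B \right)} = B 1 = B$)
$K{\left(E,q \right)} = - \frac{4}{E q}$
$Q{\left(53 \right)} + K{\left(-24,F{\left(-5 \right)} \right)} = 53 - \frac{4}{\left(-24\right) \left(- \frac{4}{9}\right)} = 53 - \left(- \frac{1}{6}\right) \left(- \frac{9}{4}\right) = 53 - \frac{3}{8} = \frac{421}{8}$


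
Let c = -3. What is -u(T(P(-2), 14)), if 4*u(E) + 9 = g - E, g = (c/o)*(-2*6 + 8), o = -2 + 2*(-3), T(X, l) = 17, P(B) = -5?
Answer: 55/8 ≈ 6.8750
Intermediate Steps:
o = -8 (o = -2 - 6 = -8)
g = -3/2 (g = (-3/(-8))*(-2*6 + 8) = (-3*(-1/8))*(-12 + 8) = (3/8)*(-4) = -3/2 ≈ -1.5000)
u(E) = -21/8 - E/4 (u(E) = -9/4 + (-3/2 - E)/4 = -9/4 + (-3/8 - E/4) = -21/8 - E/4)
-u(T(P(-2), 14)) = -(-21/8 - 1/4*17) = -(-21/8 - 17/4) = -1*(-55/8) = 55/8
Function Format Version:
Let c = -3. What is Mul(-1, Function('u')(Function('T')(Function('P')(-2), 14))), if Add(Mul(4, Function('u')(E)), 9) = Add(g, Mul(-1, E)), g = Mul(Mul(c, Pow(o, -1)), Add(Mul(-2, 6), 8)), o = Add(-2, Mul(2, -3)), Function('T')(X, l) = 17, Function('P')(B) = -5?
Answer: Rational(55, 8) ≈ 6.8750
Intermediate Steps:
o = -8 (o = Add(-2, -6) = -8)
g = Rational(-3, 2) (g = Mul(Mul(-3, Pow(-8, -1)), Add(Mul(-2, 6), 8)) = Mul(Mul(-3, Rational(-1, 8)), Add(-12, 8)) = Mul(Rational(3, 8), -4) = Rational(-3, 2) ≈ -1.5000)
Function('u')(E) = Add(Rational(-21, 8), Mul(Rational(-1, 4), E)) (Function('u')(E) = Add(Rational(-9, 4), Mul(Rational(1, 4), Add(Rational(-3, 2), Mul(-1, E)))) = Add(Rational(-9, 4), Add(Rational(-3, 8), Mul(Rational(-1, 4), E))) = Add(Rational(-21, 8), Mul(Rational(-1, 4), E)))
Mul(-1, Function('u')(Function('T')(Function('P')(-2), 14))) = Mul(-1, Add(Rational(-21, 8), Mul(Rational(-1, 4), 17))) = Mul(-1, Add(Rational(-21, 8), Rational(-17, 4))) = Mul(-1, Rational(-55, 8)) = Rational(55, 8)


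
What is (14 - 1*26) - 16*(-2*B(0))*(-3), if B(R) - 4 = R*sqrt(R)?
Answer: -396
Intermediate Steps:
B(R) = 4 + R**(3/2) (B(R) = 4 + R*sqrt(R) = 4 + R**(3/2))
(14 - 1*26) - 16*(-2*B(0))*(-3) = (14 - 1*26) - 16*(-2*(4 + 0**(3/2)))*(-3) = (14 - 26) - 16*(-2*(4 + 0))*(-3) = -12 - 16*(-2*4)*(-3) = -12 - (-128)*(-3) = -12 - 16*24 = -12 - 384 = -396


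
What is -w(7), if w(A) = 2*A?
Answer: -14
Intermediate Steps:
-w(7) = -2*7 = -14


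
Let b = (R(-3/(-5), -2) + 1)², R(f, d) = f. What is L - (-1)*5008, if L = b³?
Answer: 78512144/15625 ≈ 5024.8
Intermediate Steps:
b = 64/25 (b = (-3/(-5) + 1)² = (-3*(-⅕) + 1)² = (⅗ + 1)² = (8/5)² = 64/25 ≈ 2.5600)
L = 262144/15625 (L = (64/25)³ = 262144/15625 ≈ 16.777)
L - (-1)*5008 = 262144/15625 - (-1)*5008 = 262144/15625 - 1*(-5008) = 262144/15625 + 5008 = 78512144/15625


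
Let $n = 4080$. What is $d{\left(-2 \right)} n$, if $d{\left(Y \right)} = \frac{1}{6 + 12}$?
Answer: $\frac{680}{3} \approx 226.67$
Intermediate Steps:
$d{\left(Y \right)} = \frac{1}{18}$
$d{\left(-2 \right)} n = \frac{1}{18} \cdot 4080 = \frac{680}{3}$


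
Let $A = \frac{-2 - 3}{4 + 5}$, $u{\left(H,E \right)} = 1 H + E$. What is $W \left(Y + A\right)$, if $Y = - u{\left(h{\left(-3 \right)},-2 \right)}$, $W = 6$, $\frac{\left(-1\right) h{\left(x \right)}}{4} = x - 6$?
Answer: $- \frac{622}{3} \approx -207.33$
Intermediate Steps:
$h{\left(x \right)} = 24 - 4 x$ ($h{\left(x \right)} = - 4 \left(x - 6\right) = - 4 \left(-6 + x\right) = 24 - 4 x$)
$u{\left(H,E \right)} = E + H$ ($u{\left(H,E \right)} = H + E = E + H$)
$A = - \frac{5}{9} \approx -0.55556$
$Y = -34$ ($Y = - (-2 + \left(24 - -12\right)) = - (-2 + \left(24 + 12\right)) = - (-2 + 36) = \left(-1\right) 34 = -34$)
$W \left(Y + A\right) = 6 \left(-34 - \frac{5}{9}\right) = 6 \left(- \frac{311}{9}\right) = - \frac{622}{3}$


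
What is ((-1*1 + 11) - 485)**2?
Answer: 225625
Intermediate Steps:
((-1*1 + 11) - 485)**2 = ((-1 + 11) - 485)**2 = (10 - 485)**2 = (-475)**2 = 225625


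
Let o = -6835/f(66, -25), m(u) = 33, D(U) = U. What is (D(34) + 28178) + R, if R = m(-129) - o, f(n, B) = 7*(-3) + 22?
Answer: 35080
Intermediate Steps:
f(n, B) = 1 (f(n, B) = -21 + 22 = 1)
o = -6835 (o = -6835/1 = -6835*1 = -6835)
R = 6868 (R = 33 - 1*(-6835) = 33 + 6835 = 6868)
(D(34) + 28178) + R = (34 + 28178) + 6868 = 28212 + 6868 = 35080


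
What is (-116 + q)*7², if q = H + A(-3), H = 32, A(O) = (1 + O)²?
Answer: -3920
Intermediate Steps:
q = 36 (q = 32 + (1 - 3)² = 32 + (-2)² = 32 + 4 = 36)
(-116 + q)*7² = (-116 + 36)*7² = -80*49 = -3920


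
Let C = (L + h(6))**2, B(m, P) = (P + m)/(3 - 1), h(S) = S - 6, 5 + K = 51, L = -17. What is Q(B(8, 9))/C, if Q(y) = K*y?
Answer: 23/17 ≈ 1.3529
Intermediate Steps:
K = 46 (K = -5 + 51 = 46)
h(S) = -6 + S
B(m, P) = P/2 + m/2 (B(m, P) = (P + m)/2 = (P + m)*(1/2) = P/2 + m/2)
Q(y) = 46*y
C = 289 (C = (-17 + (-6 + 6))**2 = (-17 + 0)**2 = (-17)**2 = 289)
Q(B(8, 9))/C = (46*((1/2)*9 + (1/2)*8))/289 = (46*(9/2 + 4))*(1/289) = (46*(17/2))*(1/289) = 391*(1/289) = 23/17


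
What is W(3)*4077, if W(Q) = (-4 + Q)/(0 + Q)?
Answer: -1359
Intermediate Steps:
W(Q) = (-4 + Q)/Q
W(3)*4077 = ((-4 + 3)/3)*4077 = ((⅓)*(-1))*4077 = -⅓*4077 = -1359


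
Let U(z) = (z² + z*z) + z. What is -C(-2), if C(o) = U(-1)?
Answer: -1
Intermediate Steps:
U(z) = z + 2*z² (U(z) = (z² + z²) + z = 2*z² + z = z + 2*z²)
C(o) = 1 (C(o) = -(1 + 2*(-1)) = -(1 - 2) = -1*(-1) = 1)
-C(-2) = -1*1 = -1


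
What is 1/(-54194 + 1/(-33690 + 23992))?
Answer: -9698/525573413 ≈ -1.8452e-5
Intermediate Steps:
1/(-54194 + 1/(-33690 + 23992)) = 1/(-54194 + 1/(-9698)) = 1/(-54194 - 1/9698) = 1/(-525573413/9698) = -9698/525573413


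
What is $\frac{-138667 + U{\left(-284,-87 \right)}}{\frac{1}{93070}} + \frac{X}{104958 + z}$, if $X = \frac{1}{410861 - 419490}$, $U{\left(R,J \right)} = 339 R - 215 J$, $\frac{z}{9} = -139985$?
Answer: $- \frac{200562258937207861979}{9965692503} \approx -2.0125 \cdot 10^{10}$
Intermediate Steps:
$z = -1259865$ ($z = 9 \left(-139985\right) = -1259865$)
$U{\left(R,J \right)} = - 215 J + 339 R$
$X = - \frac{1}{8629}$ ($X = \frac{1}{-8629} = - \frac{1}{8629} \approx -0.00011589$)
$\frac{-138667 + U{\left(-284,-87 \right)}}{\frac{1}{93070}} + \frac{X}{104958 + z} = \frac{-138667 + \left(\left(-215\right) \left(-87\right) + 339 \left(-284\right)\right)}{\frac{1}{93070}} - \frac{1}{8629 \left(104958 - 1259865\right)} = \left(-138667 + \left(18705 - 96276\right)\right) \frac{1}{\frac{1}{93070}} - \frac{1}{8629 \left(-1154907\right)} = \left(-138667 - 77571\right) 93070 - - \frac{1}{9965692503} = \left(-216238\right) 93070 + \frac{1}{9965692503} = -20125270660 + \frac{1}{9965692503} = - \frac{200562258937207861979}{9965692503}$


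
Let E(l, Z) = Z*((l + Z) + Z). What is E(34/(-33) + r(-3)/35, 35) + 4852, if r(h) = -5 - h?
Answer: 239710/33 ≈ 7263.9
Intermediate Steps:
E(l, Z) = Z*(l + 2*Z) (E(l, Z) = Z*((Z + l) + Z) = Z*(l + 2*Z))
E(34/(-33) + r(-3)/35, 35) + 4852 = 35*((34/(-33) + (-5 - 1*(-3))/35) + 2*35) + 4852 = 35*((34*(-1/33) + (-5 + 3)*(1/35)) + 70) + 4852 = 35*((-34/33 - 2*1/35) + 70) + 4852 = 35*((-34/33 - 2/35) + 70) + 4852 = 35*(-1256/1155 + 70) + 4852 = 35*(79594/1155) + 4852 = 79594/33 + 4852 = 239710/33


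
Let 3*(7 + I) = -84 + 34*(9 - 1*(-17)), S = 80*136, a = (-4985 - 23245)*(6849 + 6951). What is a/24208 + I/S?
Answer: -46748810669/2904960 ≈ -16093.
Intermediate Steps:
a = -389574000 (a = -28230*13800 = -389574000)
S = 10880
I = 779/3 (I = -7 + (-84 + 34*(9 - 1*(-17)))/3 = -7 + (-84 + 34*(9 + 17))/3 = -7 + (-84 + 34*26)/3 = -7 + (-84 + 884)/3 = -7 + (⅓)*800 = -7 + 800/3 = 779/3 ≈ 259.67)
a/24208 + I/S = -389574000/24208 + (779/3)/10880 = -389574000*1/24208 + (779/3)*(1/10880) = -24348375/1513 + 779/32640 = -46748810669/2904960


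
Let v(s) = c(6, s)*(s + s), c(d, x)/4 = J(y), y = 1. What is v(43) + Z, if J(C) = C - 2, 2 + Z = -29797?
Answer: -30143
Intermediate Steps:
Z = -29799 (Z = -2 - 29797 = -29799)
J(C) = -2 + C
c(d, x) = -4 (c(d, x) = 4*(-2 + 1) = 4*(-1) = -4)
v(s) = -8*s (v(s) = -4*(s + s) = -8*s)
v(43) + Z = -8*43 - 29799 = -344 - 29799 = -30143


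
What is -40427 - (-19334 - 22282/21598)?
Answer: -227772166/10799 ≈ -21092.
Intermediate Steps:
-40427 - (-19334 - 22282/21598) = -40427 - (-19334 - 22282*1/21598) = -40427 - (-19334 - 11141/10799) = -40427 - 1*(-208799007/10799) = -40427 + 208799007/10799 = -227772166/10799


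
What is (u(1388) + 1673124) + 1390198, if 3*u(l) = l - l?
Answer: 3063322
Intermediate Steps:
u(l) = 0 (u(l) = (l - l)/3 = (⅓)*0 = 0)
(u(1388) + 1673124) + 1390198 = (0 + 1673124) + 1390198 = 1673124 + 1390198 = 3063322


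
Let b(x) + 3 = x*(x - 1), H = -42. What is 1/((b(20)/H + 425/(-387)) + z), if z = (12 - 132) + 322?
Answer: 5418/1039853 ≈ 0.0052104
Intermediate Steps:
b(x) = -3 + x*(-1 + x) (b(x) = -3 + x*(x - 1) = -3 + x*(-1 + x))
z = 202 (z = -120 + 322 = 202)
1/((b(20)/H + 425/(-387)) + z) = 1/(((-3 + 20² - 1*20)/(-42) + 425/(-387)) + 202) = 1/(((-3 + 400 - 20)*(-1/42) + 425*(-1/387)) + 202) = 1/((377*(-1/42) - 425/387) + 202) = 1/((-377/42 - 425/387) + 202) = 1/(-54583/5418 + 202) = 1/(1039853/5418) = 5418/1039853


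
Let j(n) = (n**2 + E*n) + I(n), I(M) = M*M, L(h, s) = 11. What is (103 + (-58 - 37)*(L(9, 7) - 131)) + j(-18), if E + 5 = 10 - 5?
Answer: 12151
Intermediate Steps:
E = 0 (E = -5 + (10 - 5) = -5 + 5 = 0)
I(M) = M**2
j(n) = 2*n**2 (j(n) = (n**2 + 0*n) + n**2 = (n**2 + 0) + n**2 = n**2 + n**2 = 2*n**2)
(103 + (-58 - 37)*(L(9, 7) - 131)) + j(-18) = (103 + (-58 - 37)*(11 - 131)) + 2*(-18)**2 = (103 - 95*(-120)) + 2*324 = (103 + 11400) + 648 = 11503 + 648 = 12151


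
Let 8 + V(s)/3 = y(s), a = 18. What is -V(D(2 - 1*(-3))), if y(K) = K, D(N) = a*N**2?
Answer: -1326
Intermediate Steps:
D(N) = 18*N**2
V(s) = -24 + 3*s
-V(D(2 - 1*(-3))) = -(-24 + 3*(18*(2 - 1*(-3))**2)) = -(-24 + 3*(18*(2 + 3)**2)) = -(-24 + 3*(18*5**2)) = -(-24 + 3*(18*25)) = -(-24 + 3*450) = -(-24 + 1350) = -1*1326 = -1326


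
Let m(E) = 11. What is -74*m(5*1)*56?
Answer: -45584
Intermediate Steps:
-74*m(5*1)*56 = -74*11*56 = -814*56 = -45584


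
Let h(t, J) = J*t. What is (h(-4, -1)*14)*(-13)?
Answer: -728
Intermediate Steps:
(h(-4, -1)*14)*(-13) = (-1*(-4)*14)*(-13) = (4*14)*(-13) = 56*(-13) = -728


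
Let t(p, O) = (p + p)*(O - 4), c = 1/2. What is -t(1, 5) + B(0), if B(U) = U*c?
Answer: -2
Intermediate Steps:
c = ½ ≈ 0.50000
t(p, O) = 2*p*(-4 + O) (t(p, O) = (2*p)*(-4 + O) = 2*p*(-4 + O))
B(U) = U/2 (B(U) = U*(½) = U/2)
-t(1, 5) + B(0) = -2*(-4 + 5) + (½)*0 = -2 + 0 = -2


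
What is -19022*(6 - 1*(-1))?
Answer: -133154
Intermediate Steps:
-19022*(6 - 1*(-1)) = -19022*(6 + 1) = -19022*7 = -133154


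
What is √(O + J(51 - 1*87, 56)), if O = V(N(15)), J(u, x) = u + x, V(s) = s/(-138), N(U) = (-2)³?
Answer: 2*√23874/69 ≈ 4.4786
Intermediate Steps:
N(U) = -8
V(s) = -s/138 (V(s) = s*(-1/138) = -s/138)
O = 4/69 (O = -1/138*(-8) = 4/69 ≈ 0.057971)
√(O + J(51 - 1*87, 56)) = √(4/69 + ((51 - 1*87) + 56)) = √(4/69 + ((51 - 87) + 56)) = √(4/69 + (-36 + 56)) = √(4/69 + 20) = √(1384/69) = 2*√23874/69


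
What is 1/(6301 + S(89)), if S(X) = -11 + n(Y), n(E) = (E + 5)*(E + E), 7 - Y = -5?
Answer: 1/6698 ≈ 0.00014930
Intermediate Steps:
Y = 12 (Y = 7 - 1*(-5) = 7 + 5 = 12)
n(E) = 2*E*(5 + E) (n(E) = (5 + E)*(2*E) = 2*E*(5 + E))
S(X) = 397 (S(X) = -11 + 2*12*(5 + 12) = -11 + 2*12*17 = -11 + 408 = 397)
1/(6301 + S(89)) = 1/(6301 + 397) = 1/6698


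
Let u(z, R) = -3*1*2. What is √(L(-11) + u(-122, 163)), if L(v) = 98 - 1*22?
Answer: √70 ≈ 8.3666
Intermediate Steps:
L(v) = 76 (L(v) = 98 - 22 = 76)
u(z, R) = -6 (u(z, R) = -3*2 = -6)
√(L(-11) + u(-122, 163)) = √(76 - 6) = √70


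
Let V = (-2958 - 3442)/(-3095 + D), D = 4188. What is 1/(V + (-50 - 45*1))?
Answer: -1093/110235 ≈ -0.0099152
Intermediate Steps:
V = -6400/1093 (V = (-2958 - 3442)/(-3095 + 4188) = -6400/1093 ≈ -5.8554)
1/(V + (-50 - 45*1)) = 1/(-6400/1093 + (-50 - 45*1)) = 1/(-6400/1093 + (-50 - 45)) = 1/(-6400/1093 - 95) = 1/(-110235/1093) = -1093/110235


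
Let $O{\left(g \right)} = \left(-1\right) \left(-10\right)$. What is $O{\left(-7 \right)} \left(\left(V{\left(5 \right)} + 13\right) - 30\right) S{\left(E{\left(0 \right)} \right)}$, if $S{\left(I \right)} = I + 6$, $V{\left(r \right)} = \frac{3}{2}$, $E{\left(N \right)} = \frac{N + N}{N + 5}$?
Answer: $-930$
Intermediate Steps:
$O{\left(g \right)} = 10$
$E{\left(N \right)} = \frac{2 N}{5 + N}$
$V{\left(r \right)} = \frac{3}{2}$ ($V{\left(r \right)} = 3 \cdot \frac{1}{2} = \frac{3}{2}$)
$S{\left(I \right)} = 6 + I$
$O{\left(-7 \right)} \left(\left(V{\left(5 \right)} + 13\right) - 30\right) S{\left(E{\left(0 \right)} \right)} = 10 \left(\left(\frac{3}{2} + 13\right) - 30\right) \left(6 + 2 \cdot 0 \frac{1}{5 + 0}\right) = 10 \left(\frac{29}{2} - 30\right) \left(6 + 2 \cdot 0 \cdot \frac{1}{5}\right) = 10 \left(- \frac{31}{2}\right) \left(6 + 2 \cdot 0 \cdot \frac{1}{5}\right) = - 155 \left(6 + 0\right) = \left(-155\right) 6 = -930$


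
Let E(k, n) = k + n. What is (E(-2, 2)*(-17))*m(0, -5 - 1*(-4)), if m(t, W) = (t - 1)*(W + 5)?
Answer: 0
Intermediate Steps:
m(t, W) = (-1 + t)*(5 + W)
(E(-2, 2)*(-17))*m(0, -5 - 1*(-4)) = ((-2 + 2)*(-17))*(-5 - (-5 - 1*(-4)) + 5*0 + (-5 - 1*(-4))*0) = (0*(-17))*(-5 - (-5 + 4) + 0 + (-5 + 4)*0) = 0*(-5 - 1*(-1) + 0 - 1*0) = 0*(-5 + 1 + 0 + 0) = 0*(-4) = 0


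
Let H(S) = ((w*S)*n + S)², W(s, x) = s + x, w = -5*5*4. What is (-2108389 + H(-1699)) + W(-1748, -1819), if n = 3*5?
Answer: 6486193221645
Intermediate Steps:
w = -100 (w = -25*4 = -100)
n = 15
H(S) = 2247001*S² (H(S) = (-100*S*15 + S)² = (-1500*S + S)² = (-1499*S)² = 2247001*S²)
(-2108389 + H(-1699)) + W(-1748, -1819) = (-2108389 + 2247001*(-1699)²) + (-1748 - 1819) = (-2108389 + 2247001*2886601) - 3567 = (-2108389 + 6486195333601) - 3567 = 6486193225212 - 3567 = 6486193221645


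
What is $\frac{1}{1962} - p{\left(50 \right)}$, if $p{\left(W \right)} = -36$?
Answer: $\frac{70633}{1962} \approx 36.0$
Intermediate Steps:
$\frac{1}{1962} - p{\left(50 \right)} = \frac{1}{1962} - -36 = \frac{1}{1962} + 36 = \frac{70633}{1962}$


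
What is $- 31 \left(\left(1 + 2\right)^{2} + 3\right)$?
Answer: $-372$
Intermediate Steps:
$- 31 \left(\left(1 + 2\right)^{2} + 3\right) = - 31 \left(3^{2} + 3\right) = - 31 \left(9 + 3\right) = \left(-31\right) 12 = -372$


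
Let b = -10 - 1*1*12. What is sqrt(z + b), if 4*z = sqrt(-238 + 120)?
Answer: sqrt(-88 + I*sqrt(118))/2 ≈ 0.28895 + 4.6993*I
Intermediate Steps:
z = I*sqrt(118)/4 (z = sqrt(-238 + 120)/4 = sqrt(-118)/4 = (I*sqrt(118))/4 = I*sqrt(118)/4 ≈ 2.7157*I)
b = -22 (b = -10 - 1*12 = -10 - 12 = -22)
sqrt(z + b) = sqrt(I*sqrt(118)/4 - 22) = sqrt(-22 + I*sqrt(118)/4)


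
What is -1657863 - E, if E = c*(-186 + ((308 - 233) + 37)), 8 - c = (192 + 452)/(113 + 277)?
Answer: -323191673/195 ≈ -1.6574e+6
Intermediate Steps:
c = 1238/195 (c = 8 - (192 + 452)/(113 + 277) = 8 - 644/390 = 8 - 1*322/195 = 8 - 322/195 = 1238/195 ≈ 6.3487)
E = -91612/195 (E = 1238*(-186 + ((308 - 233) + 37))/195 = 1238*(-186 + (75 + 37))/195 = 1238*(-186 + 112)/195 = (1238/195)*(-74) = -91612/195 ≈ -469.81)
-1657863 - E = -1657863 - 1*(-91612/195) = -1657863 + 91612/195 = -323191673/195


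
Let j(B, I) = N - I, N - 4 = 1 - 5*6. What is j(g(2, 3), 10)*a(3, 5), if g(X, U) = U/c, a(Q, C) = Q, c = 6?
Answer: -105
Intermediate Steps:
g(X, U) = U/6
N = -25 (N = 4 + (1 - 5*6) = 4 + (1 - 30) = 4 - 29 = -25)
j(B, I) = -25 - I
j(g(2, 3), 10)*a(3, 5) = (-25 - 1*10)*3 = (-25 - 10)*3 = -35*3 = -105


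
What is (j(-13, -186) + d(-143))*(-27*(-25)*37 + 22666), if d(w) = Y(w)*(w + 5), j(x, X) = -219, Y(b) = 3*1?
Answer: -30156753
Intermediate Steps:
Y(b) = 3
d(w) = 15 + 3*w (d(w) = 3*(w + 5) = 3*(5 + w) = 15 + 3*w)
(j(-13, -186) + d(-143))*(-27*(-25)*37 + 22666) = (-219 + (15 + 3*(-143)))*(-27*(-25)*37 + 22666) = (-219 + (15 - 429))*(675*37 + 22666) = (-219 - 414)*(24975 + 22666) = -633*47641 = -30156753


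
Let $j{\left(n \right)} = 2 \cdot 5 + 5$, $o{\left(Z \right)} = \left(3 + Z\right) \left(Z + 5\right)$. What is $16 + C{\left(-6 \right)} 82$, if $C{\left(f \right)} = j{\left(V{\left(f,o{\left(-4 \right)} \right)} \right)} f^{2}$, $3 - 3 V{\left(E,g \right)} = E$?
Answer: $44296$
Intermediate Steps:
$o{\left(Z \right)} = \left(3 + Z\right) \left(5 + Z\right)$
$V{\left(E,g \right)} = 1 - \frac{E}{3}$
$j{\left(n \right)} = 15$ ($j{\left(n \right)} = 10 + 5 = 15$)
$C{\left(f \right)} = 15 f^{2}$
$16 + C{\left(-6 \right)} 82 = 16 + 15 \left(-6\right)^{2} \cdot 82 = 16 + 15 \cdot 36 \cdot 82 = 16 + 540 \cdot 82 = 16 + 44280 = 44296$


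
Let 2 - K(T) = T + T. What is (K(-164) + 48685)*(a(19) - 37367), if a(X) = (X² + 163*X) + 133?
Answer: -1655530640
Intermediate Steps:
K(T) = 2 - 2*T (K(T) = 2 - (T + T) = 2 - 2*T)
a(X) = 133 + X² + 163*X
(K(-164) + 48685)*(a(19) - 37367) = ((2 - 2*(-164)) + 48685)*((133 + 19² + 163*19) - 37367) = ((2 + 328) + 48685)*((133 + 361 + 3097) - 37367) = (330 + 48685)*(3591 - 37367) = 49015*(-33776) = -1655530640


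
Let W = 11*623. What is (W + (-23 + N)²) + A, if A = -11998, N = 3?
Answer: -4745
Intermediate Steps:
W = 6853
(W + (-23 + N)²) + A = (6853 + (-23 + 3)²) - 11998 = (6853 + (-20)²) - 11998 = (6853 + 400) - 11998 = 7253 - 11998 = -4745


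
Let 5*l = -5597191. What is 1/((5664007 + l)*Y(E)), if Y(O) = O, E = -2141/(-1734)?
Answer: 4335/24324804502 ≈ 1.7821e-7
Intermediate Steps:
E = 2141/1734 (E = -2141*(-1/1734) = 2141/1734 ≈ 1.2347)
l = -5597191/5 (l = (⅕)*(-5597191) = -5597191/5 ≈ -1.1194e+6)
1/((5664007 + l)*Y(E)) = 1/((5664007 - 5597191/5)*(2141/1734)) = (1734/2141)/(22722844/5) = (5/22722844)*(1734/2141) = 4335/24324804502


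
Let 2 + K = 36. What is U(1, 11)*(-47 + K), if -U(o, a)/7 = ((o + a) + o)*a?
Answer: 13013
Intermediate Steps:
U(o, a) = -7*a*(a + 2*o) (U(o, a) = -7*((o + a) + o)*a = -7*((a + o) + o)*a = -7*(a + 2*o)*a = -7*a*(a + 2*o))
K = 34 (K = -2 + 36 = 34)
U(1, 11)*(-47 + K) = (-7*11*(11 + 2*1))*(-47 + 34) = -7*11*(11 + 2)*(-13) = -7*11*13*(-13) = -1001*(-13) = 13013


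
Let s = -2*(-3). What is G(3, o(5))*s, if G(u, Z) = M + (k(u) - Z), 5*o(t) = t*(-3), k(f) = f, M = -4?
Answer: 12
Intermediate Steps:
s = 6
o(t) = -3*t/5 (o(t) = (t*(-3))/5 = (-3*t)/5 = -3*t/5)
G(u, Z) = -4 + u - Z (G(u, Z) = -4 + (u - Z) = -4 + u - Z)
G(3, o(5))*s = (-4 + 3 - (-3)*5/5)*6 = (-4 + 3 - 1*(-3))*6 = (-4 + 3 + 3)*6 = 2*6 = 12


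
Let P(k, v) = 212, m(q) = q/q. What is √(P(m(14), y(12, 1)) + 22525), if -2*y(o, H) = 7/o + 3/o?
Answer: √22737 ≈ 150.79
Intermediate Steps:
m(q) = 1
y(o, H) = -5/o (y(o, H) = -(7/o + 3/o)/2 = -5/o)
√(P(m(14), y(12, 1)) + 22525) = √(212 + 22525) = √22737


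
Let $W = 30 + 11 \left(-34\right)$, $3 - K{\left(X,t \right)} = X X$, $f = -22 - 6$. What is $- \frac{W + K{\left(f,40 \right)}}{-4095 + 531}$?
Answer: $- \frac{125}{396} \approx -0.31566$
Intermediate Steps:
$f = -28$
$K{\left(X,t \right)} = 3 - X^{2}$ ($K{\left(X,t \right)} = 3 - X X = 3 - X^{2}$)
$W = -344$ ($W = 30 - 374 = -344$)
$- \frac{W + K{\left(f,40 \right)}}{-4095 + 531} = - \frac{-344 + \left(3 - \left(-28\right)^{2}\right)}{-4095 + 531} = - \frac{-344 + \left(3 - 784\right)}{-3564} = - \frac{\left(-344 + \left(3 - 784\right)\right) \left(-1\right)}{3564} = - \frac{\left(-344 - 781\right) \left(-1\right)}{3564} = - \frac{\left(-1125\right) \left(-1\right)}{3564} = \left(-1\right) \frac{125}{396} = - \frac{125}{396}$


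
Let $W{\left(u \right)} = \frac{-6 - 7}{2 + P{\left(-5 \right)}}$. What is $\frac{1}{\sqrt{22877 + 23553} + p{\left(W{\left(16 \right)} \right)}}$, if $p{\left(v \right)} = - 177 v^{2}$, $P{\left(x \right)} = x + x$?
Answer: $- \frac{1914432}{704610289} - \frac{4096 \sqrt{46430}}{704610289} \approx -0.0039696$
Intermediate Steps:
$P{\left(x \right)} = 2 x$
$W{\left(u \right)} = \frac{13}{8}$ ($W{\left(u \right)} = \frac{-6 - 7}{2 + 2 \left(-5\right)} = - \frac{13}{2 - 10} = - \frac{13}{-8} = \left(-13\right) \left(- \frac{1}{8}\right) = \frac{13}{8}$)
$\frac{1}{\sqrt{22877 + 23553} + p{\left(W{\left(16 \right)} \right)}} = \frac{1}{\sqrt{22877 + 23553} - 177 \left(\frac{13}{8}\right)^{2}} = \frac{1}{\sqrt{46430} - \frac{29913}{64}} = \frac{1}{- \frac{29913}{64} + \sqrt{46430}}$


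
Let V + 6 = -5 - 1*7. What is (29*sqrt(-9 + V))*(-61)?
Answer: -5307*I*sqrt(3) ≈ -9192.0*I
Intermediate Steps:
V = -18 (V = -6 + (-5 - 1*7) = -6 + (-5 - 7) = -6 - 12 = -18)
(29*sqrt(-9 + V))*(-61) = (29*sqrt(-9 - 18))*(-61) = (29*sqrt(-27))*(-61) = (29*(3*I*sqrt(3)))*(-61) = (87*I*sqrt(3))*(-61) = -5307*I*sqrt(3)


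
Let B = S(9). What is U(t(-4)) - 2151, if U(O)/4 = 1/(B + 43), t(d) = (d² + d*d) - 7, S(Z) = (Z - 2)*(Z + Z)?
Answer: -363515/169 ≈ -2151.0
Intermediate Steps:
S(Z) = 2*Z*(-2 + Z) (S(Z) = (-2 + Z)*(2*Z) = 2*Z*(-2 + Z))
B = 126 (B = 2*9*(-2 + 9) = 2*9*7 = 126)
t(d) = -7 + 2*d² (t(d) = (d² + d²) - 7 = 2*d² - 7 = -7 + 2*d²)
U(O) = 4/169 (U(O) = 4/(126 + 43) = 4/169)
U(t(-4)) - 2151 = 4/169 - 2151 = -363515/169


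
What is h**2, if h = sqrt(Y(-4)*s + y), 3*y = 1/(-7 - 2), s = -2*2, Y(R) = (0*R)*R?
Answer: -1/27 ≈ -0.037037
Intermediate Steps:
Y(R) = 0 (Y(R) = 0*R = 0)
s = -4
y = -1/27 (y = 1/(3*(-7 - 2)) = (1/3)/(-9) = (1/3)*(-1/9) = -1/27 ≈ -0.037037)
h = I*sqrt(3)/9 (h = sqrt(0*(-4) - 1/27) = sqrt(0 - 1/27) = sqrt(-1/27) = I*sqrt(3)/9 ≈ 0.19245*I)
h**2 = (I*sqrt(3)/9)**2 = -1/27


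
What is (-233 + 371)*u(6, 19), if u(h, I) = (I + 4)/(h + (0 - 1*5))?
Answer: 3174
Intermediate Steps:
u(h, I) = (4 + I)/(-5 + h) (u(h, I) = (4 + I)/(h + (0 - 5)) = (4 + I)/(h - 5) = (4 + I)/(-5 + h))
(-233 + 371)*u(6, 19) = (-233 + 371)*((4 + 19)/(-5 + 6)) = 138*(23/1) = 138*(1*23) = 138*23 = 3174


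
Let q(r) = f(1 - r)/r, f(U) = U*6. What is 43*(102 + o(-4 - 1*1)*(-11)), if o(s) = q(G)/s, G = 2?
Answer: 20511/5 ≈ 4102.2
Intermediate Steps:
f(U) = 6*U
q(r) = (6 - 6*r)/r (q(r) = (6*(1 - r))/r = (6 - 6*r)/r)
o(s) = -3/s (o(s) = (-6 + 6/2)/s = (-6 + 6*(½))/s = (-6 + 3)/s = -3/s)
43*(102 + o(-4 - 1*1)*(-11)) = 43*(102 - 3/(-4 - 1*1)*(-11)) = 43*(102 - 3/(-4 - 1)*(-11)) = 43*(102 - 3/(-5)*(-11)) = 43*(102 - 3*(-⅕)*(-11)) = 43*(102 + (⅗)*(-11)) = 43*(102 - 33/5) = 43*(477/5) = 20511/5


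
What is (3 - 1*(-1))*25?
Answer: 100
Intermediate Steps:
(3 - 1*(-1))*25 = (3 + 1)*25 = 4*25 = 100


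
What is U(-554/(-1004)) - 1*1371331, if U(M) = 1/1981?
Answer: -2716606710/1981 ≈ -1.3713e+6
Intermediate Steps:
U(M) = 1/1981
U(-554/(-1004)) - 1*1371331 = 1/1981 - 1*1371331 = 1/1981 - 1371331 = -2716606710/1981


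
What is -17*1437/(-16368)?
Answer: 8143/5456 ≈ 1.4925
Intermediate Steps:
-17*1437/(-16368) = -24429*(-1/16368) = 8143/5456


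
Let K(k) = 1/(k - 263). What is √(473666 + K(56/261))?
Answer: √2228208480830747/68587 ≈ 688.23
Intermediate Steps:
K(k) = 1/(-263 + k)
√(473666 + K(56/261)) = √(473666 + 1/(-263 + 56/261)) = √(473666 + 1/(-68587/261)) = √(473666 - 261/68587) = √(32487329681/68587) = √2228208480830747/68587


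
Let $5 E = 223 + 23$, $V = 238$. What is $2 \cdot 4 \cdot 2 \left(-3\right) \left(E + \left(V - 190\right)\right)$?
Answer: $- \frac{23328}{5} \approx -4665.6$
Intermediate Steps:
$E = \frac{246}{5}$ ($E = \frac{223 + 23}{5} = \frac{1}{5} \cdot 246 = \frac{246}{5} \approx 49.2$)
$2 \cdot 4 \cdot 2 \left(-3\right) \left(E + \left(V - 190\right)\right) = 2 \cdot 4 \cdot 2 \left(-3\right) \left(\frac{246}{5} + \left(238 - 190\right)\right) = 8 \left(-6\right) \left(\frac{246}{5} + \left(238 - 190\right)\right) = - 48 \left(\frac{246}{5} + 48\right) = \left(-48\right) \frac{486}{5} = - \frac{23328}{5}$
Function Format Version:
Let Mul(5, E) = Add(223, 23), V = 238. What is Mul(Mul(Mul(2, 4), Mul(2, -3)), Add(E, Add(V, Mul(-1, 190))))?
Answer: Rational(-23328, 5) ≈ -4665.6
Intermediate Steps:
E = Rational(246, 5) (E = Mul(Rational(1, 5), Add(223, 23)) = Mul(Rational(1, 5), 246) = Rational(246, 5) ≈ 49.200)
Mul(Mul(Mul(2, 4), Mul(2, -3)), Add(E, Add(V, Mul(-1, 190)))) = Mul(Mul(Mul(2, 4), Mul(2, -3)), Add(Rational(246, 5), Add(238, Mul(-1, 190)))) = Mul(Mul(8, -6), Add(Rational(246, 5), Add(238, -190))) = Mul(-48, Add(Rational(246, 5), 48)) = Mul(-48, Rational(486, 5)) = Rational(-23328, 5)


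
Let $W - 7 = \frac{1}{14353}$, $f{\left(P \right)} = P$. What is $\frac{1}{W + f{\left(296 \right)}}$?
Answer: $\frac{14353}{4348960} \approx 0.0033003$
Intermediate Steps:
$W = \frac{100472}{14353}$ ($W = 7 + \frac{1}{14353} = \frac{100472}{14353} \approx 7.0001$)
$\frac{1}{W + f{\left(296 \right)}} = \frac{1}{\frac{100472}{14353} + 296} = \frac{1}{\frac{4348960}{14353}} = \frac{14353}{4348960}$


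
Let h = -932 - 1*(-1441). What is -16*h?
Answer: -8144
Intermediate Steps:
h = 509 (h = -932 + 1441 = 509)
-16*h = -16*509 = -8144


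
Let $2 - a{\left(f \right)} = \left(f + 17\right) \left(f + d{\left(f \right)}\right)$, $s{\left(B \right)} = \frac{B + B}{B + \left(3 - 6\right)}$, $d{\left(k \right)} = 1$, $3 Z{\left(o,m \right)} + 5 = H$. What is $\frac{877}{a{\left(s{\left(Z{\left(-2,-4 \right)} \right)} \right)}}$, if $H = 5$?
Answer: $- \frac{877}{15} \approx -58.467$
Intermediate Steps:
$Z{\left(o,m \right)} = 0$ ($Z{\left(o,m \right)} = - \frac{5}{3} + \frac{1}{3} \cdot 5 = - \frac{5}{3} + \frac{5}{3} = 0$)
$s{\left(B \right)} = \frac{2 B}{-3 + B}$ ($s{\left(B \right)} = \frac{2 B}{B + \left(3 - 6\right)} = \frac{2 B}{B - 3} = \frac{2 B}{-3 + B}$)
$a{\left(f \right)} = 2 - \left(1 + f\right) \left(17 + f\right)$ ($a{\left(f \right)} = 2 - \left(f + 17\right) \left(f + 1\right) = 2 - \left(17 + f\right) \left(1 + f\right) = 2 - \left(1 + f\right) \left(17 + f\right)$)
$\frac{877}{a{\left(s{\left(Z{\left(-2,-4 \right)} \right)} \right)}} = \frac{877}{-15 - \left(2 \cdot 0 \frac{1}{-3 + 0}\right)^{2} - 18 \cdot 2 \cdot 0 \frac{1}{-3 + 0}} = \frac{877}{-15 - \left(2 \cdot 0 \frac{1}{-3}\right)^{2} - 18 \cdot 2 \cdot 0 \frac{1}{-3}} = \frac{877}{-15 - \left(2 \cdot 0 \left(- \frac{1}{3}\right)\right)^{2} - 18 \cdot 2 \cdot 0 \left(- \frac{1}{3}\right)} = \frac{877}{-15 - 0^{2} - 0} = \frac{877}{-15 - 0 + 0} = \frac{877}{-15 + 0 + 0} = \frac{877}{-15} = 877 \left(- \frac{1}{15}\right) = - \frac{877}{15}$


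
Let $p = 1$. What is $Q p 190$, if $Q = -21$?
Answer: $-3990$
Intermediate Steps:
$Q p 190 = \left(-21\right) 1 \cdot 190 = \left(-21\right) 190 = -3990$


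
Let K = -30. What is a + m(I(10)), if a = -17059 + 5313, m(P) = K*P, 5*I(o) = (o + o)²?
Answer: -14146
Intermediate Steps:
I(o) = 4*o²/5 (I(o) = (o + o)²/5 = (2*o)²/5 = (4*o²)/5 = 4*o²/5)
m(P) = -30*P
a = -11746
a + m(I(10)) = -11746 - 24*10² = -11746 - 24*100 = -11746 - 30*80 = -11746 - 2400 = -14146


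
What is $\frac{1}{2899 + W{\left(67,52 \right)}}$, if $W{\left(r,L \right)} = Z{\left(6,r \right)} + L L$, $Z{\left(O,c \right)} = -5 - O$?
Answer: $\frac{1}{5592} \approx 0.00017883$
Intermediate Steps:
$W{\left(r,L \right)} = -11 + L^{2}$ ($W{\left(r,L \right)} = \left(-5 - 6\right) + L L = \left(-5 - 6\right) + L^{2} = -11 + L^{2}$)
$\frac{1}{2899 + W{\left(67,52 \right)}} = \frac{1}{2899 - \left(11 - 52^{2}\right)} = \frac{1}{2899 + \left(-11 + 2704\right)} = \frac{1}{2899 + 2693} = \frac{1}{5592}$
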